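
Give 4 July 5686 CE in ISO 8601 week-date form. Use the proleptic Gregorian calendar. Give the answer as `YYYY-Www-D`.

5686-W27-4

The weekday is Thursday (ISO weekday 4).
That Thursday belongs to ISO week 27 of ISO year 5686.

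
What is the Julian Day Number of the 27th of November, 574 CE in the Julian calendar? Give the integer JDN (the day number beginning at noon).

1931042

Equivalently 29 November 574 (proleptic Gregorian).
JDN 2400001 is 17 November 1858 CE (Gregorian), MJD 0; the target day is −468959 days from there, so JDN = 1931042.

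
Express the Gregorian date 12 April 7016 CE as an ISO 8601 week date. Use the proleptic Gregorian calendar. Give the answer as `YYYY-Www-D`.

7016-W15-5

The weekday is Friday (ISO weekday 5).
That Friday belongs to ISO week 15 of ISO year 7016.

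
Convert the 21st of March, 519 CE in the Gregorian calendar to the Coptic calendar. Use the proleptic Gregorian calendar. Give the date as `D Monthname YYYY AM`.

23 Paremhat 235 AM

Julian Day Number of the source date = 1910700.
Converting JDN 1910700 to the Coptic calendar gives 23 Paremhat 235 AM.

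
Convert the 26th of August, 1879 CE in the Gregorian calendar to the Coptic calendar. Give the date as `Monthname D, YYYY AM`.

Mesori 21, 1595 AM

Both dates share Julian Day Number 2407588; in the Coptic calendar that is 21 Mesori 1595 AM.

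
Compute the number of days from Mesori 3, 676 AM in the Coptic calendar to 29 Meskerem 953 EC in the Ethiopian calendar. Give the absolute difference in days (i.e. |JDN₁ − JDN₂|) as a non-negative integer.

61

JDN of the first date = 2071906.
JDN of the second date = 2071967.
|2071967 − 2071906| = 61.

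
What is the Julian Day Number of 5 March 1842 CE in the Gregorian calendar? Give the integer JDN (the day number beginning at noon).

2393900

JDN 2299161 is 15 October 1582 CE (Gregorian); the target day is +94739 days from there, so JDN = 2393900.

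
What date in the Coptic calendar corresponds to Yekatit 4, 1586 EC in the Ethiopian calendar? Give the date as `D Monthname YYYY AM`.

Both dates share Julian Day Number 2303295; in the Coptic calendar that is 4 Meshir 1310 AM.

4 Meshir 1310 AM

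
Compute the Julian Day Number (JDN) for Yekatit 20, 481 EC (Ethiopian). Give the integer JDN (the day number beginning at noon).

Equivalently 15 February 489 (proleptic Gregorian).
JDN 2299161 is 15 October 1582 CE (Gregorian); the target day is −399451 days from there, so JDN = 1899710.

1899710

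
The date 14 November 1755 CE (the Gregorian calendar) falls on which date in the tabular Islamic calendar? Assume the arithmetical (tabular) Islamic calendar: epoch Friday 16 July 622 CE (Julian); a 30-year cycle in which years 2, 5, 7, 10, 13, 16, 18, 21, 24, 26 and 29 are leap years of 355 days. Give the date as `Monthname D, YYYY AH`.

Both dates share Julian Day Number 2362378; in the tabular Islamic calendar that is 9 Safar 1169 AH.

Safar 9, 1169 AH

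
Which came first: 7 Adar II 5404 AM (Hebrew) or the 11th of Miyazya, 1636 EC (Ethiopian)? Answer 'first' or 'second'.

first

The two dates have Julian Day Numbers 2321593 and 2321625 respectively.
Since 2321593 < 2321625, the first date comes first.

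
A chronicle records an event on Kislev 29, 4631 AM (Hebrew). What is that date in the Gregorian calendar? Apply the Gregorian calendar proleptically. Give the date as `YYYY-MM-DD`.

Julian Day Number of the source date = 2039156.
Converting JDN 2039156 to the Gregorian calendar gives 1 December 870 CE.

0870-12-01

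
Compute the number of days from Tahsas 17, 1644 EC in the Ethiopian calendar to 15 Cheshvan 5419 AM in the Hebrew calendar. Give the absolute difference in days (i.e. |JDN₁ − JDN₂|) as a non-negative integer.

2514

First date → JDN 2324433; second date → JDN 2326947.
The interval is |2324433 − 2326947| = 2514 days.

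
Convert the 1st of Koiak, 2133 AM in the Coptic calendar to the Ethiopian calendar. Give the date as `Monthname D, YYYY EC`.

Julian Day Number of the source date = 2603833.
Converting JDN 2603833 to the Ethiopian calendar gives 1 Tahsas 2409 EC.

Tahsas 1, 2409 EC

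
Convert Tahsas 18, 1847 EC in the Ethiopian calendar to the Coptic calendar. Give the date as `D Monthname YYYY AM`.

18 Koiak 1571 AM

Julian Day Number of the source date = 2398579.
Converting JDN 2398579 to the Coptic calendar gives 18 Koiak 1571 AM.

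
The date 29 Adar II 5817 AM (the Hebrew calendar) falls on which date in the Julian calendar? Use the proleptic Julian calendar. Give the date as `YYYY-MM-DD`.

The source date corresponds to 4 April 2057 in the Gregorian calendar (JDN 2472458).
That day falls on 22 March 2057 CE in the Julian calendar.

2057-03-22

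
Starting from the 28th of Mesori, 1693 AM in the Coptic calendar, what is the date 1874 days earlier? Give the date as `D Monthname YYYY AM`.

Counting 1874 days back from JDN 2443390 reaches JDN 2441516, which is 10 Epip 1688 AM.

10 Epip 1688 AM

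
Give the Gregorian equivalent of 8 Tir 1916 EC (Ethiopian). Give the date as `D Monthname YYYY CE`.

Both dates share Julian Day Number 2423802; in the Gregorian calendar that is 17 January 1924 CE.

17 January 1924 CE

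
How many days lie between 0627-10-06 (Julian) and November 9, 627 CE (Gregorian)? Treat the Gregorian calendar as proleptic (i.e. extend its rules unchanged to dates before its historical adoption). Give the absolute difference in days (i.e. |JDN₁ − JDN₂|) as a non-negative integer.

31

First date → JDN 1950348; second date → JDN 1950379.
The interval is |1950348 − 1950379| = 31 days.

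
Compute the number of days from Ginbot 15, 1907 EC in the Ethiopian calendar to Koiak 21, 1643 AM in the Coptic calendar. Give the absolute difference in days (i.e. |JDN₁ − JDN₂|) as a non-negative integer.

4239

First date → JDN 2420641; second date → JDN 2424880.
The interval is |2420641 − 2424880| = 4239 days.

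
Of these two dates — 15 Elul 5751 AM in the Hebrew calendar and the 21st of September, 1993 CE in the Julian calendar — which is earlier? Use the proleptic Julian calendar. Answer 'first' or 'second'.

first

The two dates have Julian Day Numbers 2448494 and 2449265 respectively.
Since 2448494 < 2449265, the first date comes first.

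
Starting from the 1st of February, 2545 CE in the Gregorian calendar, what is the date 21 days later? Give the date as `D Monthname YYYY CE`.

22 February 2545 CE

JDN of the 1st of February, 2545 CE = 2650634.
2650634 + 21 = 2650655.
JDN 2650655 in the Gregorian calendar is 22 February 2545 CE.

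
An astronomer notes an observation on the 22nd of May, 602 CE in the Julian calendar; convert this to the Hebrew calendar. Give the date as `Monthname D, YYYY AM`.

Julian Day Number of the source date = 1941080.
Converting JDN 1941080 to the Hebrew calendar gives 25 Iyar 4362 AM.

Iyar 25, 4362 AM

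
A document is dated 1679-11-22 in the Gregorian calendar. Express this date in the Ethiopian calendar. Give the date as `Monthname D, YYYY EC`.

Hidar 15, 1672 EC

Julian Day Number of the source date = 2334628.
Converting JDN 2334628 to the Ethiopian calendar gives 15 Hidar 1672 EC.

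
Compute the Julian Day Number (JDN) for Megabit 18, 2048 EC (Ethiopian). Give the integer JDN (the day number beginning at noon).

Equivalently 27 March 2056 (Gregorian).
JDN 2299161 is 15 October 1582 CE (Gregorian); the target day is +172924 days from there, so JDN = 2472085.

2472085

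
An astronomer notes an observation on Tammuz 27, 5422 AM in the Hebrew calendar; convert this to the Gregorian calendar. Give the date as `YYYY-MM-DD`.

Both dates share Julian Day Number 2328288; in the Gregorian calendar that is 14 July 1662 CE.

1662-07-14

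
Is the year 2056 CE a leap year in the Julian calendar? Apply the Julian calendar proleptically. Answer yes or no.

2056 mod 4 = 0, so it is a leap year in the Julian calendar.

yes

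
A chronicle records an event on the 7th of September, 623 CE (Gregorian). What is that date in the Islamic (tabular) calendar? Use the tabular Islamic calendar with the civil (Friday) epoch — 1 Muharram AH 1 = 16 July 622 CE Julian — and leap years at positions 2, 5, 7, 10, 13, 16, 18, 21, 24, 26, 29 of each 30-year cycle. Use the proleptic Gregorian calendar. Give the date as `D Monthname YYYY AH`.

3 Rabi' al-Awwal 2 AH

Both dates share Julian Day Number 1948855; in the tabular Islamic calendar that is 3 Rabi' al-Awwal 2 AH.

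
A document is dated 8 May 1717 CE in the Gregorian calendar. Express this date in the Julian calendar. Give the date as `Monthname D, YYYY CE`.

The Julian–Gregorian offset here is 11 days (Julian trailing).
8 May 1717 Gregorian − 11 days → 27 April 1717 Julian.

April 27, 1717 CE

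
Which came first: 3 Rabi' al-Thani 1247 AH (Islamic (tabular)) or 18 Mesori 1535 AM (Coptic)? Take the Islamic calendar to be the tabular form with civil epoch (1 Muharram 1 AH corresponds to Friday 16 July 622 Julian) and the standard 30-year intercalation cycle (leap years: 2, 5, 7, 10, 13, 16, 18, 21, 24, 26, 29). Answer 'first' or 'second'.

second

Converting both to JDN: 2390072 vs 2385670; the smaller is the second.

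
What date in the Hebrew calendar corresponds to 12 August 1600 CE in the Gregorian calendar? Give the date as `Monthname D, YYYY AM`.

Elul 2, 5360 AM

Julian Day Number of the source date = 2305672.
Converting JDN 2305672 to the Hebrew calendar gives 2 Elul 5360 AM.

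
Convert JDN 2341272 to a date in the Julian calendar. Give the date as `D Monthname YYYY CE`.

20 January 1698 CE

The Gregorian equivalent of JDN 2341272 is 30 January 1698.
In the Julian calendar that day is 20 January 1698 CE.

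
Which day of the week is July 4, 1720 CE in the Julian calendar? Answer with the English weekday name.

Monday

In the Gregorian calendar this is 15 July 1720 (JDN 2349473).
2349473 ≡ 0 (mod 7); counting from Monday = 0 gives Monday.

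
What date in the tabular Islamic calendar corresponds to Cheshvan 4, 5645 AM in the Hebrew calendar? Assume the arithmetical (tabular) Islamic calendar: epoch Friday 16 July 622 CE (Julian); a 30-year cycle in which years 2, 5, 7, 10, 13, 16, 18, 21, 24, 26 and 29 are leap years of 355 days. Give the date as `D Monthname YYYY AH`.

Julian Day Number of the source date = 2409473.
Converting JDN 2409473 to the tabular Islamic calendar gives 3 Muharram 1302 AH.

3 Muharram 1302 AH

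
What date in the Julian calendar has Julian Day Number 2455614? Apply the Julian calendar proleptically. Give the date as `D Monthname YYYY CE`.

8 February 2011 CE

JDN 2455614 is 21 February 2011 in the Gregorian calendar.
In the Julian calendar that day is 8 February 2011 CE.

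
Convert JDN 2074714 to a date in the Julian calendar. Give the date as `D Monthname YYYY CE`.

JDN 2074714 is 9 April 968 in the proleptic Gregorian calendar.
In the Julian calendar that day is 4 April 968 CE.

4 April 968 CE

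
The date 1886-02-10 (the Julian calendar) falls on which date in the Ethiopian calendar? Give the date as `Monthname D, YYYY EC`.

Yekatit 16, 1878 EC

The source date corresponds to 22 February 1886 in the Gregorian calendar (JDN 2409960).
That day falls on 16 Yekatit 1878 EC in the Ethiopian calendar.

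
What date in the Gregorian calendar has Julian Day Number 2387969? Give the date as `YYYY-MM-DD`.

JDN 2451545 is 1 Jan 2000; 2387969 is −63576 days from there.

1825-12-08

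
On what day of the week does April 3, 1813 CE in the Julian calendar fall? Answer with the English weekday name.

Equivalently 15 April 1813 Gregorian, JDN 2383349.
Since JDN mod 7 = 3 (0 = Monday), the day is Thursday.

Thursday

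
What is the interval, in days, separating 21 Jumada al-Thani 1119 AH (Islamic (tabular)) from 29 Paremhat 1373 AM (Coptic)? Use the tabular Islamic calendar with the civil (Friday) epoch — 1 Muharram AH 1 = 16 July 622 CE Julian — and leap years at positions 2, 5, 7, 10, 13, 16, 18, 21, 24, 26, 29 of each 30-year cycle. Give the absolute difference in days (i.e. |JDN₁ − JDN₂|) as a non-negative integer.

18429

JDN of the first date = 2344790.
JDN of the second date = 2326361.
|2326361 − 2344790| = 18429.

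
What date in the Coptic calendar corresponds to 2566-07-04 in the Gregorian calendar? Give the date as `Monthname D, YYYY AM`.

Julian Day Number of the source date = 2658457.
Converting JDN 2658457 to the Coptic calendar gives 23 Paoni 2282 AM.

Paoni 23, 2282 AM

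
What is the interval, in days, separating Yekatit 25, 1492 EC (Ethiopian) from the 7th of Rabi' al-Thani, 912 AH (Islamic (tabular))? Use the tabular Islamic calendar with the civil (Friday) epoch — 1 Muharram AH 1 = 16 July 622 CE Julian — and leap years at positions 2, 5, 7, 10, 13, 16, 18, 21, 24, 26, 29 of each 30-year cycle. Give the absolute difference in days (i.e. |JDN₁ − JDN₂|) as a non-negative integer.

First date → JDN 2268983; second date → JDN 2271363.
The interval is |2268983 − 2271363| = 2380 days.

2380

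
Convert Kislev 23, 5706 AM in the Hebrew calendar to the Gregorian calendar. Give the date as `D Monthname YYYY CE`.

Julian Day Number of the source date = 2431788.
Converting JDN 2431788 to the Gregorian calendar gives 28 November 1945 CE.

28 November 1945 CE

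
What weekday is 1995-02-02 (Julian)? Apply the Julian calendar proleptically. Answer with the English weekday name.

This is JDN 2449764 (15 February 1995 Gregorian).
JDN 2449764 mod 7 = 2, and JDN 0 was a Monday, so this is a Wednesday.

Wednesday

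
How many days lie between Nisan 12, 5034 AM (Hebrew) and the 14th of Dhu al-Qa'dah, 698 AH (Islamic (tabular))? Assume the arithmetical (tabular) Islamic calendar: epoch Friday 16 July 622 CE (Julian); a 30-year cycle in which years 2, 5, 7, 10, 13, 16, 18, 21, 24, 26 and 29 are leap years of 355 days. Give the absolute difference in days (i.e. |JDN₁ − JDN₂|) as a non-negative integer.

9276

JDN of the first date = 2186466.
JDN of the second date = 2195742.
|2195742 − 2186466| = 9276.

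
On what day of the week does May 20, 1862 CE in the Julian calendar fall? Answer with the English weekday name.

Sunday

This is JDN 2401293 (1 June 1862 Gregorian).
2401293 ≡ 6 (mod 7); counting from Monday = 0 gives Sunday.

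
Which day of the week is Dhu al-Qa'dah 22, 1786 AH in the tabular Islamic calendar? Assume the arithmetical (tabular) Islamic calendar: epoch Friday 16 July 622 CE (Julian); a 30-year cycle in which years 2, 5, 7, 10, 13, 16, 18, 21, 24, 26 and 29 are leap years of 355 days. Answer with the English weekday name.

Tuesday

Equivalently 5 April 2355 Gregorian, JDN 2581300.
JDN 2581300 mod 7 = 1, and JDN 0 was a Monday, so this is a Tuesday.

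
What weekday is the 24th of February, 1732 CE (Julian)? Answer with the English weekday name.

In the Gregorian calendar this is 6 March 1732 (JDN 2353725).
JDN 2353725 mod 7 = 3, and JDN 0 was a Monday, so this is a Thursday.

Thursday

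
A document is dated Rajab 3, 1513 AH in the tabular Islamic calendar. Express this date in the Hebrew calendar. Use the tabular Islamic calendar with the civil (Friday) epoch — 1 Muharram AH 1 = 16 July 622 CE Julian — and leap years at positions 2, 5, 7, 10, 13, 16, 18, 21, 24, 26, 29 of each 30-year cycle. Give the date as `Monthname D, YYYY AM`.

Shevat 3, 5850 AM

Julian Day Number of the source date = 2484421.
Converting JDN 2484421 to the Hebrew calendar gives 3 Shevat 5850 AM.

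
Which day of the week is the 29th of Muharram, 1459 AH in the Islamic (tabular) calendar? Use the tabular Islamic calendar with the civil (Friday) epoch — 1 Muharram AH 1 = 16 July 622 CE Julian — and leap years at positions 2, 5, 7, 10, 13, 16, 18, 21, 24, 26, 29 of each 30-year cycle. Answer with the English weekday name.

This is JDN 2465135 (17 March 2037 Gregorian).
Since JDN mod 7 = 1 (0 = Monday), the day is Tuesday.

Tuesday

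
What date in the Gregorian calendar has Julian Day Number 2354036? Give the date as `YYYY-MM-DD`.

Counting from JDN 2299161 = 15 Oct 1582 gives an offset of 54875 days.

1733-01-11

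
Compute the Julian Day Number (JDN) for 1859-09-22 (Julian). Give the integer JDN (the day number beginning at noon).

In the Gregorian calendar the same day is 4 October 1859.
JDN 2400001 is 17 November 1858 CE (Gregorian), MJD 0; the target day is +321 days from there, so JDN = 2400322.

2400322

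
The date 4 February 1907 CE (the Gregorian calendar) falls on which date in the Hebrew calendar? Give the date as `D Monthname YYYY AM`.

20 Shevat 5667 AM

Julian Day Number of the source date = 2417611.
Converting JDN 2417611 to the Hebrew calendar gives 20 Shevat 5667 AM.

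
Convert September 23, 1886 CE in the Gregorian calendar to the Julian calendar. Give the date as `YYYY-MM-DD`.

The Julian–Gregorian offset here is 12 days (Julian trailing).
23 September 1886 Gregorian − 12 days → 11 September 1886 Julian.

1886-09-11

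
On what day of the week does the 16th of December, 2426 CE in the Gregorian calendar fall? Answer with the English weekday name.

Wednesday

JDN 2607488 mod 7 = 2, and JDN 0 was a Monday, so this is a Wednesday.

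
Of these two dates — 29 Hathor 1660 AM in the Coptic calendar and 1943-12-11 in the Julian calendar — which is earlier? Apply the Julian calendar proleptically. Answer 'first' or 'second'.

first

Converting both to JDN: 2431068 vs 2431083; the smaller is the first.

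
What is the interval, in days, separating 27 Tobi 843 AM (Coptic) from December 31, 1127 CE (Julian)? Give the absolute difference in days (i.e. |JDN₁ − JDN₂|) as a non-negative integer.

First date → JDN 2132716; second date → JDN 2133059.
The interval is |2132716 − 2133059| = 343 days.

343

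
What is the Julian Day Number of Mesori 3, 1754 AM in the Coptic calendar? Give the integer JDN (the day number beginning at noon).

Equivalently 9 August 2038 (Gregorian).
JDN 2299161 is 15 October 1582 CE (Gregorian); the target day is +166484 days from there, so JDN = 2465645.

2465645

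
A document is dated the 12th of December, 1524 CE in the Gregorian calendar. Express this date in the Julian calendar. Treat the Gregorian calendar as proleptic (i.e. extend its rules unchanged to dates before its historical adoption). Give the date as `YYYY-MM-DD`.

For dates in this range the Gregorian date is 10 days ahead of the Julian.
12 December 1524 Gregorian − 10 days → 2 December 1524 Julian.

1524-12-02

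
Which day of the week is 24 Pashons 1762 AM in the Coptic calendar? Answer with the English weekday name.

Friday

In the Gregorian calendar this is 1 June 2046 (JDN 2468498).
Since JDN mod 7 = 4 (0 = Monday), the day is Friday.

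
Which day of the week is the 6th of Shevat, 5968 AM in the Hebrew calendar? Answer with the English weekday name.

This is JDN 2527539 (25 January 2208 Gregorian).
2527539 ≡ 0 (mod 7); counting from Monday = 0 gives Monday.

Monday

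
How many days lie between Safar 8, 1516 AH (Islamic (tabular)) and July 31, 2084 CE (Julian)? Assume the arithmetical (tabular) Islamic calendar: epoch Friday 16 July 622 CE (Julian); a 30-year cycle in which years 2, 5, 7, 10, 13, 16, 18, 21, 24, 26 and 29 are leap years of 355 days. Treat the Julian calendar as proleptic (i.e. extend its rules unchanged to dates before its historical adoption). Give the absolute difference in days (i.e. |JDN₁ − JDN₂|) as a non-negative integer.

JDN of the first date = 2485342.
JDN of the second date = 2482451.
|2482451 − 2485342| = 2891.

2891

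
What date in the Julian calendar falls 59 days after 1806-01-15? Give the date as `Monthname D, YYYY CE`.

The starting date is JDN 2380714; 2380714 + 59 = 2380773.
JDN 2380773 corresponds to March 15, 1806 CE.

March 15, 1806 CE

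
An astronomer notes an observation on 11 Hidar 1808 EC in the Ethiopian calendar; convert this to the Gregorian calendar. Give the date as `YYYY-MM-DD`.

Julian Day Number of the source date = 2384298.
Converting JDN 2384298 to the Gregorian calendar gives 20 November 1815 CE.

1815-11-20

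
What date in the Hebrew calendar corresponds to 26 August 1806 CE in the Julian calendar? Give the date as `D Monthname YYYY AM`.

24 Elul 5566 AM

Julian Day Number of the source date = 2380937.
Converting JDN 2380937 to the Hebrew calendar gives 24 Elul 5566 AM.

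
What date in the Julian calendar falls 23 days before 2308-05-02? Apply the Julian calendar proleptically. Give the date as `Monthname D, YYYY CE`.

JDN of 2308-05-02 = 2564177.
2564177 − 23 = 2564154.
JDN 2564154 in the Julian calendar is April 9, 2308 CE.

April 9, 2308 CE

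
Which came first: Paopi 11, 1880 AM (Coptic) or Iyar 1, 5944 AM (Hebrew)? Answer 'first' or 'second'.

first

Converting both to JDN: 2511375 vs 2518852; the smaller is the first.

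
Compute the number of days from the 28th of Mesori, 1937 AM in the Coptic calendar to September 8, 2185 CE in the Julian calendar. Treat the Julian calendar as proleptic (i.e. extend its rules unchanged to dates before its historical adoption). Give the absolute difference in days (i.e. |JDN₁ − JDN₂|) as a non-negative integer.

JDN of the first date = 2532511.
JDN of the second date = 2519380.
|2519380 − 2532511| = 13131.

13131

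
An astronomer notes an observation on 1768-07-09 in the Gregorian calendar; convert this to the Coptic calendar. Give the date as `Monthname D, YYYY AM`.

Epip 4, 1484 AM

Both dates share Julian Day Number 2366999; in the Coptic calendar that is 4 Epip 1484 AM.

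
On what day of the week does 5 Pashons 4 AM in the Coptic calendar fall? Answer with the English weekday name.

In the proleptic Gregorian calendar this is 30 April 288 (JDN 1826370).
1826370 ≡ 0 (mod 7); counting from Monday = 0 gives Monday.

Monday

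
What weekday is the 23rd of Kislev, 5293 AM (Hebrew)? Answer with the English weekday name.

In the proleptic Gregorian calendar this is 1 December 1532 (JDN 2280946).
2280946 ≡ 3 (mod 7); counting from Monday = 0 gives Thursday.

Thursday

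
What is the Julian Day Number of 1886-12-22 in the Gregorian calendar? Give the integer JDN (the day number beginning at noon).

JDN 2451545 is 1 January 2000 CE (Gregorian); the target day is −41282 days from there, so JDN = 2410263.

2410263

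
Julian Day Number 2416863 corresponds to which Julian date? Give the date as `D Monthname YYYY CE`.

The Gregorian equivalent of JDN 2416863 is 17 January 1905.
In the Julian calendar that day is 4 January 1905 CE.

4 January 1905 CE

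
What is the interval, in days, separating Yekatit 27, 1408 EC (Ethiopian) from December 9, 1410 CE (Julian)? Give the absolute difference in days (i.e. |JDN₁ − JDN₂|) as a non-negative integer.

JDN of the first date = 2238304.
JDN of the second date = 2236403.
|2236403 − 2238304| = 1901.

1901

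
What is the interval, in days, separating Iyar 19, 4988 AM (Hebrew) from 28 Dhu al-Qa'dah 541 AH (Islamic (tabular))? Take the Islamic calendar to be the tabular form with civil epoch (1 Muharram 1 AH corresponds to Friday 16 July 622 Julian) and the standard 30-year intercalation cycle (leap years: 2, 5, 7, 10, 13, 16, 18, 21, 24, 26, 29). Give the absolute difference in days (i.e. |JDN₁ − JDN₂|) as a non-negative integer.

29581

JDN of the first date = 2169701.
JDN of the second date = 2140120.
|2140120 − 2169701| = 29581.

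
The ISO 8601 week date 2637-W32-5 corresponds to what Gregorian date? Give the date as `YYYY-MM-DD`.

ISO week 1 of 2637 is the week containing the first Thursday of 2637.
Week 32, day 5 (Friday) lands on 2637-08-11.

2637-08-11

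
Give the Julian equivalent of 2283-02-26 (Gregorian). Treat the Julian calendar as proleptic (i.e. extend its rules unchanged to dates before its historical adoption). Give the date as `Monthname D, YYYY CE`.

February 11, 2283 CE

At this point the Julian calendar is 15 days behind the Gregorian.
26 February 2283 Gregorian − 15 days → 11 February 2283 Julian.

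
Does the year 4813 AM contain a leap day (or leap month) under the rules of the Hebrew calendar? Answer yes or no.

Hebrew year 4813 is year 6 of its 19-year Metonic cycle; leap years are at positions 3, 6, 8, 11, 14, 17, 19, so it is a leap year (13 months).

yes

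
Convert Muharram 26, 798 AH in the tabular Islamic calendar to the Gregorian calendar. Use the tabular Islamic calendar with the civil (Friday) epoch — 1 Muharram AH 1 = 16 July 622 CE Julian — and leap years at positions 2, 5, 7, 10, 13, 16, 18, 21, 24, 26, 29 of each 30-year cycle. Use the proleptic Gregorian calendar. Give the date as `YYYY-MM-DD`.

Both dates share Julian Day Number 2230895; in the Gregorian calendar that is 18 November 1395 CE.

1395-11-18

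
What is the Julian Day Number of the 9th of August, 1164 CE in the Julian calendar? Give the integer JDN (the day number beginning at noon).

In the proleptic Gregorian calendar the same day is 16 August 1164.
JDN 2299161 is 15 October 1582 CE (Gregorian); the target day is −152731 days from there, so JDN = 2146430.

2146430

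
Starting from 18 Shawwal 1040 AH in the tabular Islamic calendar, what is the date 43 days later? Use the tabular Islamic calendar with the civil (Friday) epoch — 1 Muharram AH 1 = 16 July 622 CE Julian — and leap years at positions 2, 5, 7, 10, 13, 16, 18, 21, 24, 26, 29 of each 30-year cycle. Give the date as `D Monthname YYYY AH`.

The starting date is JDN 2316910; 2316910 + 43 = 2316953.
JDN 2316953 corresponds to 2 Dhu al-Hijjah 1040 AH.

2 Dhu al-Hijjah 1040 AH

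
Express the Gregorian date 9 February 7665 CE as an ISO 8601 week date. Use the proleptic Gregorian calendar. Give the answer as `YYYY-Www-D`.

The weekday is Monday (ISO weekday 1).
That Monday belongs to ISO week 7 of ISO year 7665.

7665-W07-1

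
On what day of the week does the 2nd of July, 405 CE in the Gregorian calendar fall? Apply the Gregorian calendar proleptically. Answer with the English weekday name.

1869166 ≡ 5 (mod 7); counting from Monday = 0 gives Saturday.

Saturday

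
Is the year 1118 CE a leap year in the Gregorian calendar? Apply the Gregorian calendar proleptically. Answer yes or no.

no

1118 is not divisible by 4, so it is a common year.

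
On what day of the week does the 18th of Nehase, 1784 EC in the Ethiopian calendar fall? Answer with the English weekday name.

Wednesday

This is JDN 2375809 (22 August 1792 Gregorian).
Since JDN mod 7 = 2 (0 = Monday), the day is Wednesday.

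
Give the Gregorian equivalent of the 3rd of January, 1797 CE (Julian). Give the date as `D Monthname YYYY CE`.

The Julian–Gregorian offset here is 11 days (Julian trailing).
3 January 1797 Julian + 11 days → 14 January 1797 Gregorian.

14 January 1797 CE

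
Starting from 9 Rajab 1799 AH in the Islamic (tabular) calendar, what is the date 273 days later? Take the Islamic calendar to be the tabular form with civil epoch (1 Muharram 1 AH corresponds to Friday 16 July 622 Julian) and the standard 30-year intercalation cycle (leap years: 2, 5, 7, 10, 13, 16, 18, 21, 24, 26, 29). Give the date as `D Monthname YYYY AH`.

Counting 273 days forward from JDN 2585776 reaches JDN 2586049, which is 15 Rabi' al-Thani 1800 AH.

15 Rabi' al-Thani 1800 AH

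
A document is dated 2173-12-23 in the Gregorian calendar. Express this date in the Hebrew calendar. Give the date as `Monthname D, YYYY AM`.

Tevet 19, 5934 AM

Both dates share Julian Day Number 2515089; in the Hebrew calendar that is 19 Tevet 5934 AM.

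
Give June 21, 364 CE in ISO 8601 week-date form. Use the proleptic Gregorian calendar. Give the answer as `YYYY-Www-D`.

The weekday is Sunday (ISO weekday 7).
That Sunday belongs to ISO week 25 of ISO year 364.

0364-W25-7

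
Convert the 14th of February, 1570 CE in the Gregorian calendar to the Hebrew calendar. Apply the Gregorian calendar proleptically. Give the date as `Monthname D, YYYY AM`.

Julian Day Number of the source date = 2294535.
Converting JDN 2294535 to the Hebrew calendar gives 29 Shevat 5330 AM.

Shevat 29, 5330 AM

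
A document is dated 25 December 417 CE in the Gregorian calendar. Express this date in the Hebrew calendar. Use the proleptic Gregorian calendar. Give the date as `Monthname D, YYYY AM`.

Julian Day Number of the source date = 1873725.
Converting JDN 1873725 to the Hebrew calendar gives 29 Tevet 4178 AM.

Tevet 29, 4178 AM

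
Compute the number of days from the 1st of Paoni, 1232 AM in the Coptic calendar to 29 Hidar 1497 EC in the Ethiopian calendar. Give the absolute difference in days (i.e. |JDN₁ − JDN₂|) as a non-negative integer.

First date → JDN 2274923; second date → JDN 2270723.
The interval is |2274923 − 2270723| = 4200 days.

4200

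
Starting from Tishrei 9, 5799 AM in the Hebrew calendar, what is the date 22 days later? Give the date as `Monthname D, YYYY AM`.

Cheshvan 1, 5799 AM

JDN of Tishrei 9, 5799 AM = 2465705.
2465705 + 22 = 2465727.
JDN 2465727 in the Hebrew calendar is Cheshvan 1, 5799 AM.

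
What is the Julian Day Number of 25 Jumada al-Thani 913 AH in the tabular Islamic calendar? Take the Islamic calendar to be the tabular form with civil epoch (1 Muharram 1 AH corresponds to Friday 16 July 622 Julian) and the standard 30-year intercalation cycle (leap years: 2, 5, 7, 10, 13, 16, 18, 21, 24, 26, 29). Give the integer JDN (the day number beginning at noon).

2271794

In the proleptic Gregorian calendar the same day is 11 November 1507.
JDN 2299161 is 15 October 1582 CE (Gregorian); the target day is −27367 days from there, so JDN = 2271794.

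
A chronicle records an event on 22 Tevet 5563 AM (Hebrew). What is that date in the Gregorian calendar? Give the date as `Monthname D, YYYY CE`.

January 16, 1803 CE

Both dates share Julian Day Number 2379607; in the Gregorian calendar that is 16 January 1803 CE.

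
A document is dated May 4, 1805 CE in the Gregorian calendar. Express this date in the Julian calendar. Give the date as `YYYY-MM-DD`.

1805-04-22

For dates in this range the Gregorian date is 12 days ahead of the Julian.
4 May 1805 Gregorian − 12 days → 22 April 1805 Julian.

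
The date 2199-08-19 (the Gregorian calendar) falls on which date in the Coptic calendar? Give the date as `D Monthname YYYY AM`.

Both dates share Julian Day Number 2524459; in the Coptic calendar that is 12 Mesori 1915 AM.

12 Mesori 1915 AM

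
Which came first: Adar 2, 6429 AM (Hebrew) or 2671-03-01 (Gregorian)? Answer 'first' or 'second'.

first

First date → JDN 2695948; second date → JDN 2696682.
JDN 2695948 < JDN 2696682, so the first date is earlier.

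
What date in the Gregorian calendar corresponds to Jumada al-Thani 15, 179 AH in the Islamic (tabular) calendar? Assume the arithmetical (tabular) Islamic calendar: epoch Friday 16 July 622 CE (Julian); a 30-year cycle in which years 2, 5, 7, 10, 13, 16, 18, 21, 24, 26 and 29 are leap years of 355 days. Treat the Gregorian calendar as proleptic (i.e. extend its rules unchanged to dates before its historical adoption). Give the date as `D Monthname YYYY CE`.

9 September 795 CE

Both dates share Julian Day Number 2011679; in the Gregorian calendar that is 9 September 795 CE.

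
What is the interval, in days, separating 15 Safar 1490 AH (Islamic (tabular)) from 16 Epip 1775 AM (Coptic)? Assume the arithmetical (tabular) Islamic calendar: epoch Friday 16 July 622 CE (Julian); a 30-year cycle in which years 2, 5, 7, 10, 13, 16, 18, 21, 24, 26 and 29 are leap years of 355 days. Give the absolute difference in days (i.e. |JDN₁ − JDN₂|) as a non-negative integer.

JDN of the first date = 2476136.
JDN of the second date = 2473298.
|2473298 − 2476136| = 2838.

2838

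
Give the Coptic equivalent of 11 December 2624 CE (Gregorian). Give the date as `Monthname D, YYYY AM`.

Both dates share Julian Day Number 2679801; in the Coptic calendar that is 27 Hathor 2341 AM.

Hathor 27, 2341 AM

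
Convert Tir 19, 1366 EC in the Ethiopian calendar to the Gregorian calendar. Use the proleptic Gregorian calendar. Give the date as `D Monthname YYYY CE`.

22 January 1374 CE

Both dates share Julian Day Number 2222925; in the Gregorian calendar that is 22 January 1374 CE.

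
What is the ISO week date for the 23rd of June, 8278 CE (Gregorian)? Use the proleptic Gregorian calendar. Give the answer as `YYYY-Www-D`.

8278-W25-7

The weekday is Sunday (ISO weekday 7).
That Sunday belongs to ISO week 25 of ISO year 8278.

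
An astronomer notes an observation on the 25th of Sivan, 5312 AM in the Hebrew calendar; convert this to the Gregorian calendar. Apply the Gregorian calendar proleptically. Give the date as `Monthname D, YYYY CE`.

Julian Day Number of the source date = 2288094.
Converting JDN 2288094 to the Gregorian calendar gives 27 June 1552 CE.

June 27, 1552 CE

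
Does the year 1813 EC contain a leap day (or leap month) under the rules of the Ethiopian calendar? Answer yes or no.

1813 mod 4 = 1; in the Ethiopian calendar a year is leap when year mod 4 = 3, so it is a common year.

no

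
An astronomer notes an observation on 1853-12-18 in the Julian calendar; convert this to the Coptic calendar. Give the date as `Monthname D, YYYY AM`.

Koiak 22, 1570 AM

Both dates share Julian Day Number 2398218; in the Coptic calendar that is 22 Koiak 1570 AM.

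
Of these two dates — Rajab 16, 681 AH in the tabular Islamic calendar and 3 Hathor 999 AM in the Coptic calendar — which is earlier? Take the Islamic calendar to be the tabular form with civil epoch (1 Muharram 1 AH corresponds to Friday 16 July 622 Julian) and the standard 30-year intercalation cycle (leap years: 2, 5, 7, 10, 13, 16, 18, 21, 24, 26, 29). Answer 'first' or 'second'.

first

Converting both to JDN: 2189601 vs 2189611; the smaller is the first.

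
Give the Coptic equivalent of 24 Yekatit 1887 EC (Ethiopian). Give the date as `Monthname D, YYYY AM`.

Meshir 24, 1611 AM

The source date corresponds to 2 March 1895 in the Gregorian calendar (JDN 2413255).
That day falls on 24 Meshir 1611 AM in the Coptic calendar.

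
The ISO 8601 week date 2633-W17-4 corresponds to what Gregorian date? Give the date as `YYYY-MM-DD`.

2633-04-25

ISO week 1 of 2633 is the week containing the first Thursday of 2633.
Week 17, day 4 (Thursday) lands on 2633-04-25.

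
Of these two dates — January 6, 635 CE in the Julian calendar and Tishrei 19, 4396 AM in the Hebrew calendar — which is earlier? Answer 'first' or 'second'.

first

The two dates have Julian Day Numbers 1952997 and 1953270 respectively.
Since 1952997 < 1953270, the first date comes first.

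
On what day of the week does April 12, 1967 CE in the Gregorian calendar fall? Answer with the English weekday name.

Since JDN mod 7 = 2 (0 = Monday), the day is Wednesday.

Wednesday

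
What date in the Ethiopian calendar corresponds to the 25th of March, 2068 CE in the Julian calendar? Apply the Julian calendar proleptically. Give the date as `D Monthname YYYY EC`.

The source date corresponds to 7 April 2068 in the Gregorian calendar (JDN 2476479).
That day falls on 29 Megabit 2060 EC in the Ethiopian calendar.

29 Megabit 2060 EC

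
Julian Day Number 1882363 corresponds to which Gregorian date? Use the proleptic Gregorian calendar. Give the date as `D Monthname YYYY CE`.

19 August 441 CE

Counting from JDN 2299161 = 15 Oct 1582 gives an offset of -416798 days.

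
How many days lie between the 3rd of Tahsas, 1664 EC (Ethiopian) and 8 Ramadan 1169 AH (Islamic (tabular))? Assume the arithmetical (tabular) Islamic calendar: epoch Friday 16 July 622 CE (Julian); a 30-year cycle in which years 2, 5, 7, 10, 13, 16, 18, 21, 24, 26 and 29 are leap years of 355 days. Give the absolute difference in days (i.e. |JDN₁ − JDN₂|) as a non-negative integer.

30859

First date → JDN 2331724; second date → JDN 2362583.
The interval is |2331724 − 2362583| = 30859 days.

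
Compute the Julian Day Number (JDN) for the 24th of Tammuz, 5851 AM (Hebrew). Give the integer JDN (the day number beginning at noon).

In the Gregorian calendar the same day is 10 July 2091.
JDN 2400001 is 17 November 1858 CE (Gregorian), MJD 0; the target day is +84972 days from there, so JDN = 2484973.

2484973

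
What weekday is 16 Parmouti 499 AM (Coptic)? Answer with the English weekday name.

Friday

This is JDN 2007149 (15 April 783 Gregorian).
JDN 2007149 mod 7 = 4, and JDN 0 was a Monday, so this is a Friday.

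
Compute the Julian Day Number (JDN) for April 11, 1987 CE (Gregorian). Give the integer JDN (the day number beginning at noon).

2446897

JDN 2299161 is 15 October 1582 CE (Gregorian); the target day is +147736 days from there, so JDN = 2446897.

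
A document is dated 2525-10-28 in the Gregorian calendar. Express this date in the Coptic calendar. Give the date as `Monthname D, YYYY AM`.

Both dates share Julian Day Number 2643598; in the Coptic calendar that is 14 Paopi 2242 AM.

Paopi 14, 2242 AM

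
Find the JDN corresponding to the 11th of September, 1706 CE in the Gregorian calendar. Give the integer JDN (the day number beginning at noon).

2344417

JDN 2451545 is 1 January 2000 CE (Gregorian); the target day is −107128 days from there, so JDN = 2344417.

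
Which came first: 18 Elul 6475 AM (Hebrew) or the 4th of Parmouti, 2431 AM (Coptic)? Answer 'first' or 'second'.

First date → JDN 2712944; second date → JDN 2712800.
JDN 2712800 < JDN 2712944, so the second date is earlier.

second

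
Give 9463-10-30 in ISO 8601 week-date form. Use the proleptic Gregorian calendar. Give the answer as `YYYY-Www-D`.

The weekday is Friday (ISO weekday 5).
That Friday belongs to ISO week 44 of ISO year 9463.

9463-W44-5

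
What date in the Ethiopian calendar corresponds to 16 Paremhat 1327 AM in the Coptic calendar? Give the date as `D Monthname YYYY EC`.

16 Megabit 1603 EC

Both dates share Julian Day Number 2309546; in the Ethiopian calendar that is 16 Megabit 1603 EC.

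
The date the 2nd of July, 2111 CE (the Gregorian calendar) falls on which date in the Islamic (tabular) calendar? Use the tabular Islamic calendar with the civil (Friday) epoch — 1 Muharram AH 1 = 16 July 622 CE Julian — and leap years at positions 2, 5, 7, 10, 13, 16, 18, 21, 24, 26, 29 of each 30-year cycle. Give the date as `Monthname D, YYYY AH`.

Both dates share Julian Day Number 2492269; in the tabular Islamic calendar that is 25 Sha'ban 1535 AH.

Sha'ban 25, 1535 AH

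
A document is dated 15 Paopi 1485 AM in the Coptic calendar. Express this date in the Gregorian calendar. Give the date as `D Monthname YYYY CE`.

Both dates share Julian Day Number 2367105; in the Gregorian calendar that is 23 October 1768 CE.

23 October 1768 CE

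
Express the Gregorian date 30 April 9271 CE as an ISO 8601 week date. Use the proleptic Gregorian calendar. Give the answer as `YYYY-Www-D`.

The weekday is Thursday (ISO weekday 4).
That Thursday belongs to ISO week 18 of ISO year 9271.

9271-W18-4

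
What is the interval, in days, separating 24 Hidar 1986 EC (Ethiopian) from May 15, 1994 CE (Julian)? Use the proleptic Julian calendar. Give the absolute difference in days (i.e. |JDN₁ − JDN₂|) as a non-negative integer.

176

JDN of the first date = 2449325.
JDN of the second date = 2449501.
|2449501 − 2449325| = 176.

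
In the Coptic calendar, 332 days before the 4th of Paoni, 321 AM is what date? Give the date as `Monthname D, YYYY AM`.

Epip 7, 320 AM

Counting 332 days back from JDN 1942183 reaches JDN 1941851, which is Epip 7, 320 AM.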